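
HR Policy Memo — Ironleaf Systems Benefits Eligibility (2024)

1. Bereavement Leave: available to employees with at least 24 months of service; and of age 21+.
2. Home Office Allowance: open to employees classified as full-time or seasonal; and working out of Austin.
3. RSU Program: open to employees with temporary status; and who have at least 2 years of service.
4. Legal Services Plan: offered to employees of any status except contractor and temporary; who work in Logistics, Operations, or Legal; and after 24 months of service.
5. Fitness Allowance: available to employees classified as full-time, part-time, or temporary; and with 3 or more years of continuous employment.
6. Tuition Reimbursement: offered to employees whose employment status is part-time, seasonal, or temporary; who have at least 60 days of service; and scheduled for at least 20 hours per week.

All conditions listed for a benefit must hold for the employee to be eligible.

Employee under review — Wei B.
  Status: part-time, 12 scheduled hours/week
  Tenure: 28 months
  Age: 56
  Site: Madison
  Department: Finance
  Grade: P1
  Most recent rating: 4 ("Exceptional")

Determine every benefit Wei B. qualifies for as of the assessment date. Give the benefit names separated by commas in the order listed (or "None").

Bereavement Leave

Bereavement Leave — service 28 months ≥ 24 months ✓; age 56 ≥ 21 ✓ → eligible.
Home Office Allowance — status part-time ✗ (requires full-time or seasonal) → not eligible.
RSU Program — status part-time ✗ (requires temporary) → not eligible.
Legal Services Plan — status part-time ✓ (not excluded); dept Finance ✗ → not eligible.
Fitness Allowance — status part-time ✓; service 28 months < 3 years (≈1095 days) ✗ → not eligible.
Tuition Reimbursement — status part-time ✓; service 28 months ≥ 60 days ✓; 12 hrs/wk < 20 ✗ → not eligible.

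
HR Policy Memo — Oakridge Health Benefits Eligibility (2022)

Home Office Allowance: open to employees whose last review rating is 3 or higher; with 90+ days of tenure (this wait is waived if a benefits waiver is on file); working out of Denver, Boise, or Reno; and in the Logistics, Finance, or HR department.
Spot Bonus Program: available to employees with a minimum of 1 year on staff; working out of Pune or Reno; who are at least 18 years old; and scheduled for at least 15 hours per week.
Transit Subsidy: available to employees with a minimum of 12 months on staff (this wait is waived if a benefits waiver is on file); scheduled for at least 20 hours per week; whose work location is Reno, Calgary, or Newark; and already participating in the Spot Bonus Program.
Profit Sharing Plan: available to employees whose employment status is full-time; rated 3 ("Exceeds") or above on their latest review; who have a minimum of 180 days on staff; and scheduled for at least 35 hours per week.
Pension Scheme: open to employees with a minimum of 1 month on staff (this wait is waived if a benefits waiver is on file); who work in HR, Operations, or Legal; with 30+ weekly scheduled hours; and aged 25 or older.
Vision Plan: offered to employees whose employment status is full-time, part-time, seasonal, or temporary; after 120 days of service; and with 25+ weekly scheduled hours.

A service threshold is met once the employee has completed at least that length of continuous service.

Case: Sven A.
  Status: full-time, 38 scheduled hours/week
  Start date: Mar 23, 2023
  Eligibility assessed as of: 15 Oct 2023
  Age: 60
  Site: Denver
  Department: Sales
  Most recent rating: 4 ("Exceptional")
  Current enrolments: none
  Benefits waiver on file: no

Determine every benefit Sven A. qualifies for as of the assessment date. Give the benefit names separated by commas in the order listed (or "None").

Service from Mar 23, 2023 to 15 Oct 2023: 206 days.
Home Office Allowance — rating 4 ≥ 3 ✓; no waiver, service 206 days ≥ 90 days ✓; site Denver ✓; dept Sales ✗ → not eligible.
Spot Bonus Program — service 206 days < 1 year (≈365 days) ✗ → not eligible.
Transit Subsidy — no waiver, service 206 days < 12 months (≈360 days) ✗ → not eligible.
Profit Sharing Plan — status full-time ✓; rating 4 ≥ 3 ✓; service 206 days ≥ 180 days ✓; 38 hrs/wk ≥ 35 ✓ → eligible.
Pension Scheme — no waiver, service 206 days ≥ 1 month (≈30 days) ✓; dept Sales ✗ → not eligible.
Vision Plan — status full-time ✓; service 206 days ≥ 120 days ✓; 38 hrs/wk ≥ 25 ✓ → eligible.

Profit Sharing Plan, Vision Plan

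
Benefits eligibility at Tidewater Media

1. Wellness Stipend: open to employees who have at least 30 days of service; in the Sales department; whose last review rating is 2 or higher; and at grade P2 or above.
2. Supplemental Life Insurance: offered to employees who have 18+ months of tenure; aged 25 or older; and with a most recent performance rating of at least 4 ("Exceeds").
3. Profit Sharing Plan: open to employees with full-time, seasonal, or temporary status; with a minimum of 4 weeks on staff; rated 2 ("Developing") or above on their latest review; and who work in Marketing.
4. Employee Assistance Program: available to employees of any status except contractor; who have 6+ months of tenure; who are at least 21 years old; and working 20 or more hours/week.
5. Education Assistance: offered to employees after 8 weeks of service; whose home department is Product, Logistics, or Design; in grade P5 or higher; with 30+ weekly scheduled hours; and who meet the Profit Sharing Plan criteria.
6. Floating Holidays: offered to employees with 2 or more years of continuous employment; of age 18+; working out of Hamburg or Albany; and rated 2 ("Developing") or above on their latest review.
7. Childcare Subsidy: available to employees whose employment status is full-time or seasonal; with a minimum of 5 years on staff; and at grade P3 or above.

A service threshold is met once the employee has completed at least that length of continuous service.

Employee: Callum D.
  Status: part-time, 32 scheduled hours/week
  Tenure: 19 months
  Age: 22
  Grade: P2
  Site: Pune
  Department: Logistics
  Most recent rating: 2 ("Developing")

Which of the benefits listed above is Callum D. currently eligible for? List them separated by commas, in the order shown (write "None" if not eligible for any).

Employee Assistance Program

Wellness Stipend — service 19 months ≥ 30 days ✓; dept Logistics ✗ → not eligible.
Supplemental Life Insurance — service 19 months ≥ 18 months ✓; age 22 < 25 ✗ → not eligible.
Profit Sharing Plan — status part-time ✗ (requires full-time, seasonal, or temporary) → not eligible.
Employee Assistance Program — status part-time ✓ (not excluded); service 19 months ≥ 6 months ✓; age 22 ≥ 21 ✓; 32 hrs/wk ≥ 20 ✓ → eligible.
Education Assistance — service 19 months ≥ 8 weeks (≈56 days) ✓; dept Logistics ✓; grade P2 < P5 ✗ → not eligible.
Floating Holidays — service 19 months < 2 years (≈730 days) ✗ → not eligible.
Childcare Subsidy — status part-time ✗ (requires full-time or seasonal) → not eligible.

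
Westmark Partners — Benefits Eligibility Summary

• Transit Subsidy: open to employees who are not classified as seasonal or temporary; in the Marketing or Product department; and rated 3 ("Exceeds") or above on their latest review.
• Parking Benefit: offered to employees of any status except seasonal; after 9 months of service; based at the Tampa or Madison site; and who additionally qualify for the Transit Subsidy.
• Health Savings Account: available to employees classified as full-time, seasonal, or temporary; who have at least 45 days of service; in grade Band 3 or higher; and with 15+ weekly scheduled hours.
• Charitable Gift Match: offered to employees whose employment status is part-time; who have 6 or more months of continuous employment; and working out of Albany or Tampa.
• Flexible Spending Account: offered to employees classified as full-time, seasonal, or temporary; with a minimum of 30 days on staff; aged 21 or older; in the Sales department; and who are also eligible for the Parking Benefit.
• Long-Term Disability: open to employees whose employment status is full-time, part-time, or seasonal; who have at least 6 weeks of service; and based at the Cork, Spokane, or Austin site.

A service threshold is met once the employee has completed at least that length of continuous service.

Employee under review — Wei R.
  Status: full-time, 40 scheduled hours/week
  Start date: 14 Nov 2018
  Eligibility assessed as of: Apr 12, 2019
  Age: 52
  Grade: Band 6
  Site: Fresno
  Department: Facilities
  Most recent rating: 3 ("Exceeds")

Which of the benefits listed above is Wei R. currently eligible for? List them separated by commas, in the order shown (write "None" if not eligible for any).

Health Savings Account

Service from 14 Nov 2018 to Apr 12, 2019: 149 days.
Transit Subsidy — status full-time ✓ (not excluded); dept Facilities ✗ → not eligible.
Parking Benefit — status full-time ✓ (not excluded); service 149 days < 9 months (≈270 days) ✗ → not eligible.
Health Savings Account — status full-time ✓; service 149 days ≥ 45 days ✓; grade Band 6 ≥ Band 3 ✓; 40 hrs/wk ≥ 15 ✓ → eligible.
Charitable Gift Match — status full-time ✗ (requires part-time) → not eligible.
Flexible Spending Account — status full-time ✓; service 149 days ≥ 30 days ✓; age 52 ≥ 21 ✓; dept Facilities ✗ → not eligible.
Long-Term Disability — status full-time ✓; service 149 days ≥ 6 weeks (≈42 days) ✓; site Fresno ✗ (not Cork, Spokane, or Austin) → not eligible.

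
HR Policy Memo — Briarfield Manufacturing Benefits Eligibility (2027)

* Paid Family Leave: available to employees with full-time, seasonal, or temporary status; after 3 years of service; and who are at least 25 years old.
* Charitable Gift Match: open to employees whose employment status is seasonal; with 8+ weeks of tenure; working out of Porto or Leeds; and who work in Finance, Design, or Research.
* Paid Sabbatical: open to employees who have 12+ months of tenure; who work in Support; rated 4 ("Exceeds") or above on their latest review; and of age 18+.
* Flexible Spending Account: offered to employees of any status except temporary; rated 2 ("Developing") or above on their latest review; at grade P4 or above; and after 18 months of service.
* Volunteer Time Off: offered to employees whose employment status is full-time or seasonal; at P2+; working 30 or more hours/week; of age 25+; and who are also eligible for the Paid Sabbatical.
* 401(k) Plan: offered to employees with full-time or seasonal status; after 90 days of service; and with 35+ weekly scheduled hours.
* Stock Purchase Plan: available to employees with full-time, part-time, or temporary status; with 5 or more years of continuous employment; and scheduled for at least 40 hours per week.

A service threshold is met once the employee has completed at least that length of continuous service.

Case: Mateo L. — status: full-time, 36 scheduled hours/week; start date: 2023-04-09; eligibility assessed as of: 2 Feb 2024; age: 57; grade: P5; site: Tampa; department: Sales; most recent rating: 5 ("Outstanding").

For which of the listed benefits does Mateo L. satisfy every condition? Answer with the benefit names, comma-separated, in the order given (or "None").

Service from 2023-04-09 to 2 Feb 2024: 299 days.
Paid Family Leave — status full-time ✓; service 299 days < 3 years (≈1095 days) ✗ → not eligible.
Charitable Gift Match — status full-time ✗ (requires seasonal) → not eligible.
Paid Sabbatical — service 299 days < 12 months (≈360 days) ✗ → not eligible.
Flexible Spending Account — status full-time ✓ (not excluded); rating 5 ≥ 2 ✓; grade P5 ≥ P4 ✓; service 299 days < 18 months (≈540 days) ✗ → not eligible.
Volunteer Time Off — status full-time ✓; grade P5 ≥ P2 ✓; 36 hrs/wk ≥ 30 ✓; age 57 ≥ 25 ✓; not eligible for Paid Sabbatical ✗ → not eligible.
401(k) Plan — status full-time ✓; service 299 days ≥ 90 days ✓; 36 hrs/wk ≥ 35 ✓ → eligible.
Stock Purchase Plan — status full-time ✓; service 299 days < 5 years (≈1825 days) ✗ → not eligible.

401(k) Plan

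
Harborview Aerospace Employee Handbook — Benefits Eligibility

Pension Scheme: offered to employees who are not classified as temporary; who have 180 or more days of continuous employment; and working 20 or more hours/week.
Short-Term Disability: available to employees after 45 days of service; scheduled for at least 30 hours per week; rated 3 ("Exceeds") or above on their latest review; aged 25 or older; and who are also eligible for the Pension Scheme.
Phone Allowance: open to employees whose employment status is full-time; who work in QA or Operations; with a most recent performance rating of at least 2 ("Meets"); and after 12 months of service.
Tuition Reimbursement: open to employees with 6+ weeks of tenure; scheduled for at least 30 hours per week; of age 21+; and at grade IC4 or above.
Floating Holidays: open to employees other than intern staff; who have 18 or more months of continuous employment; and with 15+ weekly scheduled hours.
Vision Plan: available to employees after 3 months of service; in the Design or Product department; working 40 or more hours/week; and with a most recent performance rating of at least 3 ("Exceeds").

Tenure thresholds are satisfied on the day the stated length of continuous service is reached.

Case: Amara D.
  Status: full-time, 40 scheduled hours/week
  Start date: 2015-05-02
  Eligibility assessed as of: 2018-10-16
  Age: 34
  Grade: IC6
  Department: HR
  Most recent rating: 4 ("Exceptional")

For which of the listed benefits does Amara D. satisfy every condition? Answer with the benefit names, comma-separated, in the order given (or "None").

Service from 2015-05-02 to 2018-10-16: 1263 days.
Pension Scheme — status full-time ✓ (not excluded); service 1263 days ≥ 180 days ✓; 40 hrs/wk ≥ 20 ✓ → eligible.
Short-Term Disability — service 1263 days ≥ 45 days ✓; 40 hrs/wk ≥ 30 ✓; rating 4 ≥ 3 ✓; age 34 ≥ 25 ✓; eligible for Pension Scheme ✓ → eligible.
Phone Allowance — status full-time ✓; dept HR ✗ → not eligible.
Tuition Reimbursement — service 1263 days ≥ 6 weeks (≈42 days) ✓; 40 hrs/wk ≥ 30 ✓; age 34 ≥ 21 ✓; grade IC6 ≥ IC4 ✓ → eligible.
Floating Holidays — status full-time ✓ (not excluded); service 1263 days ≥ 18 months (≈540 days) ✓; 40 hrs/wk ≥ 15 ✓ → eligible.
Vision Plan — service 1263 days ≥ 3 months (≈90 days) ✓; dept HR ✗ → not eligible.

Pension Scheme, Short-Term Disability, Tuition Reimbursement, Floating Holidays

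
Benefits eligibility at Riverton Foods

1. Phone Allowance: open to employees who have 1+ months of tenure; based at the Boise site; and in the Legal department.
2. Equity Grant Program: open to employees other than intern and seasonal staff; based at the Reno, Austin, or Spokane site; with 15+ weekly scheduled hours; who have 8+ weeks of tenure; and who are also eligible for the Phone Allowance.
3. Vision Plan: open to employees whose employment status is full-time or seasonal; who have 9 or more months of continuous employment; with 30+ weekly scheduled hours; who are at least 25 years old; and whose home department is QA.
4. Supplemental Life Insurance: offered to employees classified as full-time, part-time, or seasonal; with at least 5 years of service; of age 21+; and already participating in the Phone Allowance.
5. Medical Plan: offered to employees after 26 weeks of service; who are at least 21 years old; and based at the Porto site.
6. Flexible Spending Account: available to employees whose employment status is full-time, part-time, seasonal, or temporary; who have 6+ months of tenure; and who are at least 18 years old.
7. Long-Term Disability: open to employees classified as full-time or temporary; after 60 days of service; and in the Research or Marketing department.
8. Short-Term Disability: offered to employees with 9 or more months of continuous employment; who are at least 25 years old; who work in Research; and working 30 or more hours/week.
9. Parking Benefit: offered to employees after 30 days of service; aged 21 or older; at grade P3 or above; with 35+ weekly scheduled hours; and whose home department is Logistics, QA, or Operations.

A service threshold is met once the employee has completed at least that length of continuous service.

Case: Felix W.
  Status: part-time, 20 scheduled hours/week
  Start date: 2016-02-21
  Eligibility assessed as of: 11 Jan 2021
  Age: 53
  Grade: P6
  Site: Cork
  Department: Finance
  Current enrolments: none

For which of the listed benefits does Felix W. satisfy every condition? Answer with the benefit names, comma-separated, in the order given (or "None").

Service from 2016-02-21 to 11 Jan 2021: 1786 days.
Phone Allowance — service 1786 days ≥ 1 month (≈30 days) ✓; site Cork ✗ (not Boise) → not eligible.
Equity Grant Program — status part-time ✓ (not excluded); site Cork ✗ (not Reno, Austin, or Spokane) → not eligible.
Vision Plan — status part-time ✗ (requires full-time or seasonal) → not eligible.
Supplemental Life Insurance — status part-time ✓; service 1786 days < 5 years (≈1825 days) ✗ → not eligible.
Medical Plan — service 1786 days ≥ 26 weeks (≈182 days) ✓; age 53 ≥ 21 ✓; site Cork ✗ (not Porto) → not eligible.
Flexible Spending Account — status part-time ✓; service 1786 days ≥ 6 months (≈180 days) ✓; age 53 ≥ 18 ✓ → eligible.
Long-Term Disability — status part-time ✗ (requires full-time or temporary) → not eligible.
Short-Term Disability — service 1786 days ≥ 9 months (≈270 days) ✓; age 53 ≥ 25 ✓; dept Finance ✗ → not eligible.
Parking Benefit — service 1786 days ≥ 30 days ✓; age 53 ≥ 21 ✓; grade P6 ≥ P3 ✓; 20 hrs/wk < 35 ✗ → not eligible.

Flexible Spending Account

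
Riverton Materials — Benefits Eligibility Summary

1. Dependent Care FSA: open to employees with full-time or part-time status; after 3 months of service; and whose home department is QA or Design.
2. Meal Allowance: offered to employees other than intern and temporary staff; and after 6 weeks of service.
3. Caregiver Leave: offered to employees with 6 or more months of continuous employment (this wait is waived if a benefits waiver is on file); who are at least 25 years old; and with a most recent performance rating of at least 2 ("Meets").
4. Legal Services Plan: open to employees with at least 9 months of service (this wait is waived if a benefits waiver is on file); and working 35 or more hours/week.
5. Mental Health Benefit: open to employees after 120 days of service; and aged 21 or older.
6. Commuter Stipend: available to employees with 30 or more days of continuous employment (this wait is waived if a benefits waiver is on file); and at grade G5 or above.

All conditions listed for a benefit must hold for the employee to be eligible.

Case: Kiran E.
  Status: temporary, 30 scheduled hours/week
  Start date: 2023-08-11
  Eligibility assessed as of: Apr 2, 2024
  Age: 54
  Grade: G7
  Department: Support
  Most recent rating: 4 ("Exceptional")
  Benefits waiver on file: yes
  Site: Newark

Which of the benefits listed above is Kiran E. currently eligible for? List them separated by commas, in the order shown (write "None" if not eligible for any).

Service from 2023-08-11 to Apr 2, 2024: 235 days.
Dependent Care FSA — status temporary ✗ (requires full-time or part-time) → not eligible.
Meal Allowance — status temporary ✗ (excluded) → not eligible.
Caregiver Leave — benefits waiver on file ✓; age 54 ≥ 25 ✓; rating 4 ≥ 2 ✓ → eligible.
Legal Services Plan — benefits waiver on file ✓; 30 hrs/wk < 35 ✗ → not eligible.
Mental Health Benefit — service 235 days ≥ 120 days ✓; age 54 ≥ 21 ✓ → eligible.
Commuter Stipend — benefits waiver on file ✓; grade G7 ≥ G5 ✓ → eligible.

Caregiver Leave, Mental Health Benefit, Commuter Stipend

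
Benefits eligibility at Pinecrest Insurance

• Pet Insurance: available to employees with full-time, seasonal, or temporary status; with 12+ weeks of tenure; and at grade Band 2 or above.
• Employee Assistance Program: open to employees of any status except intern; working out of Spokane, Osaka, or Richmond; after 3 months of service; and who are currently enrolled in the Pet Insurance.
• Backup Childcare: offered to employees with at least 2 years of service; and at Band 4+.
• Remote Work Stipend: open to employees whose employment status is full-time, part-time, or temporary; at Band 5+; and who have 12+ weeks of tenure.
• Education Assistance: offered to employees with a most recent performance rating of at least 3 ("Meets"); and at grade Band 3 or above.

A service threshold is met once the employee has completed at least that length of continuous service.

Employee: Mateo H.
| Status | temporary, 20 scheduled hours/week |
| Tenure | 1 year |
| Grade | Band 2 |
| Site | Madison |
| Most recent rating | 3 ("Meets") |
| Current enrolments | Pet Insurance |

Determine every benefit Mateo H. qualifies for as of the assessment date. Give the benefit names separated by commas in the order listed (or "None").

Pet Insurance — status temporary ✓; service 1 year ≥ 12 weeks (≈84 days) ✓; grade Band 2 ≥ Band 2 ✓ → eligible.
Employee Assistance Program — status temporary ✓ (not excluded); site Madison ✗ (not Spokane, Osaka, or Richmond) → not eligible.
Backup Childcare — service 1 year < 2 years ✗ → not eligible.
Remote Work Stipend — status temporary ✓; grade Band 2 < Band 5 ✗ → not eligible.
Education Assistance — rating 3 ≥ 3 ✓; grade Band 2 < Band 3 ✗ → not eligible.

Pet Insurance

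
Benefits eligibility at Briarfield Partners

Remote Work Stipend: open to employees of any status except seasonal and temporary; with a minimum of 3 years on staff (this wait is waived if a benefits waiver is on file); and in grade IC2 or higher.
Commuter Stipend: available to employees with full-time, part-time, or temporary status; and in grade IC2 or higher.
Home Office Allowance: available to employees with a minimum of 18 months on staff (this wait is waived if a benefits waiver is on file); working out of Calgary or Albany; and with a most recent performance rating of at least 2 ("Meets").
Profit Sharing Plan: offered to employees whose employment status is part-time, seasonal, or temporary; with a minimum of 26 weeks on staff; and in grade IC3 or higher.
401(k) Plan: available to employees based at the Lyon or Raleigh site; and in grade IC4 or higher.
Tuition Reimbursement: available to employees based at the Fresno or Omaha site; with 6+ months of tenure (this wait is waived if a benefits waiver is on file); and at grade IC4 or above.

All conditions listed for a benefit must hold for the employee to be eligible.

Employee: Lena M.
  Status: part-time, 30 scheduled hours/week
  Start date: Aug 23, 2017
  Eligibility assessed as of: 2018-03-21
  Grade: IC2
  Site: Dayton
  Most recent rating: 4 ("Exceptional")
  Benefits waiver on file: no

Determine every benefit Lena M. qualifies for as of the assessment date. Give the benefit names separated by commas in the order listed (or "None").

Commuter Stipend

Service from Aug 23, 2017 to 2018-03-21: 210 days.
Remote Work Stipend — status part-time ✓ (not excluded); no waiver, service 210 days < 3 years (≈1095 days) ✗ → not eligible.
Commuter Stipend — status part-time ✓; grade IC2 ≥ IC2 ✓ → eligible.
Home Office Allowance — no waiver, service 210 days < 18 months (≈540 days) ✗ → not eligible.
Profit Sharing Plan — status part-time ✓; service 210 days ≥ 26 weeks (≈182 days) ✓; grade IC2 < IC3 ✗ → not eligible.
401(k) Plan — site Dayton ✗ (not Lyon or Raleigh) → not eligible.
Tuition Reimbursement — site Dayton ✗ (not Fresno or Omaha) → not eligible.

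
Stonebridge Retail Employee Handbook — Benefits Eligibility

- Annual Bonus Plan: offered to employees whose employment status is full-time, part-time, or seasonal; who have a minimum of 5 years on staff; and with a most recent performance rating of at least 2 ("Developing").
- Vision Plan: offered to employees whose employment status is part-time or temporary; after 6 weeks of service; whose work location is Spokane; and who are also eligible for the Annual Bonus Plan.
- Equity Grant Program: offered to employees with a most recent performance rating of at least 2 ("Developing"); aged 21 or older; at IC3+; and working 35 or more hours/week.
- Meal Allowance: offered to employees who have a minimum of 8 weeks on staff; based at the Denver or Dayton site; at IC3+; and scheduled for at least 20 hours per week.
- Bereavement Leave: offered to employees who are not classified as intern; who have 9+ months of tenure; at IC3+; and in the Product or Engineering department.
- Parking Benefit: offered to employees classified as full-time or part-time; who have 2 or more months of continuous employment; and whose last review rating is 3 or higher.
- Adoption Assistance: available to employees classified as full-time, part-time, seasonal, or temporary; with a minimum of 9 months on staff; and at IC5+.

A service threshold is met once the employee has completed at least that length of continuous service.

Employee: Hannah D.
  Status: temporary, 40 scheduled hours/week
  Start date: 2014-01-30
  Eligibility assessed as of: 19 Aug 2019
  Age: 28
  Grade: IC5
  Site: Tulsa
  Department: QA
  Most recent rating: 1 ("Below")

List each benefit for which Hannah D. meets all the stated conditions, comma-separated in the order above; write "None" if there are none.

Service from 2014-01-30 to 19 Aug 2019: 2027 days.
Annual Bonus Plan — status temporary ✗ (requires full-time, part-time, or seasonal) → not eligible.
Vision Plan — status temporary ✓; service 2027 days ≥ 6 weeks (≈42 days) ✓; site Tulsa ✗ (not Spokane) → not eligible.
Equity Grant Program — rating 1 < 2 ✗ → not eligible.
Meal Allowance — service 2027 days ≥ 8 weeks (≈56 days) ✓; site Tulsa ✗ (not Denver or Dayton) → not eligible.
Bereavement Leave — status temporary ✓ (not excluded); service 2027 days ≥ 9 months (≈270 days) ✓; grade IC5 ≥ IC3 ✓; dept QA ✗ → not eligible.
Parking Benefit — status temporary ✗ (requires full-time or part-time) → not eligible.
Adoption Assistance — status temporary ✓; service 2027 days ≥ 9 months (≈270 days) ✓; grade IC5 ≥ IC5 ✓ → eligible.

Adoption Assistance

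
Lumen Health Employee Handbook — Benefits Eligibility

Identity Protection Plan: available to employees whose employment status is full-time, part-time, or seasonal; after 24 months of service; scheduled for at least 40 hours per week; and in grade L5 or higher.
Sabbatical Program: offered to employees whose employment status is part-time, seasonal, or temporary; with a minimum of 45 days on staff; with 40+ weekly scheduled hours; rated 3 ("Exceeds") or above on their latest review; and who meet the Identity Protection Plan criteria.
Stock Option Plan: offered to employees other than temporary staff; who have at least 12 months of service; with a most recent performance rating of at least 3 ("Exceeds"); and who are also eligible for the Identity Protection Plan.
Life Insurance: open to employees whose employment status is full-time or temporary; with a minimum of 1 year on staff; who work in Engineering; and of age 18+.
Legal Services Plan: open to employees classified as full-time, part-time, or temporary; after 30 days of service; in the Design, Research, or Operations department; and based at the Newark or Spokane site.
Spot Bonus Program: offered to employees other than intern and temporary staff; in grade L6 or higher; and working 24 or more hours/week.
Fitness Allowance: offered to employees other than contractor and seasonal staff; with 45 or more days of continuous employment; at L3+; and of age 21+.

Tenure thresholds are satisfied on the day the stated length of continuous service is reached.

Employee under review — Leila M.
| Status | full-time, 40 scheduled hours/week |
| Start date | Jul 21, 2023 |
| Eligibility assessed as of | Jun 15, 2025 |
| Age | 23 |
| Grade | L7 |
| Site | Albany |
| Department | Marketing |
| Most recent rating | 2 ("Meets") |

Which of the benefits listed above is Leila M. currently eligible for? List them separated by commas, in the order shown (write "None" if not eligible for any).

Service from Jul 21, 2023 to Jun 15, 2025: 695 days.
Identity Protection Plan — status full-time ✓; service 695 days < 24 months (≈720 days) ✗ → not eligible.
Sabbatical Program — status full-time ✗ (requires part-time, seasonal, or temporary) → not eligible.
Stock Option Plan — status full-time ✓ (not excluded); service 695 days ≥ 12 months (≈360 days) ✓; rating 2 < 3 ✗ → not eligible.
Life Insurance — status full-time ✓; service 695 days ≥ 1 year (≈365 days) ✓; dept Marketing ✗ → not eligible.
Legal Services Plan — status full-time ✓; service 695 days ≥ 30 days ✓; dept Marketing ✗ → not eligible.
Spot Bonus Program — status full-time ✓ (not excluded); grade L7 ≥ L6 ✓; 40 hrs/wk ≥ 24 ✓ → eligible.
Fitness Allowance — status full-time ✓ (not excluded); service 695 days ≥ 45 days ✓; grade L7 ≥ L3 ✓; age 23 ≥ 21 ✓ → eligible.

Spot Bonus Program, Fitness Allowance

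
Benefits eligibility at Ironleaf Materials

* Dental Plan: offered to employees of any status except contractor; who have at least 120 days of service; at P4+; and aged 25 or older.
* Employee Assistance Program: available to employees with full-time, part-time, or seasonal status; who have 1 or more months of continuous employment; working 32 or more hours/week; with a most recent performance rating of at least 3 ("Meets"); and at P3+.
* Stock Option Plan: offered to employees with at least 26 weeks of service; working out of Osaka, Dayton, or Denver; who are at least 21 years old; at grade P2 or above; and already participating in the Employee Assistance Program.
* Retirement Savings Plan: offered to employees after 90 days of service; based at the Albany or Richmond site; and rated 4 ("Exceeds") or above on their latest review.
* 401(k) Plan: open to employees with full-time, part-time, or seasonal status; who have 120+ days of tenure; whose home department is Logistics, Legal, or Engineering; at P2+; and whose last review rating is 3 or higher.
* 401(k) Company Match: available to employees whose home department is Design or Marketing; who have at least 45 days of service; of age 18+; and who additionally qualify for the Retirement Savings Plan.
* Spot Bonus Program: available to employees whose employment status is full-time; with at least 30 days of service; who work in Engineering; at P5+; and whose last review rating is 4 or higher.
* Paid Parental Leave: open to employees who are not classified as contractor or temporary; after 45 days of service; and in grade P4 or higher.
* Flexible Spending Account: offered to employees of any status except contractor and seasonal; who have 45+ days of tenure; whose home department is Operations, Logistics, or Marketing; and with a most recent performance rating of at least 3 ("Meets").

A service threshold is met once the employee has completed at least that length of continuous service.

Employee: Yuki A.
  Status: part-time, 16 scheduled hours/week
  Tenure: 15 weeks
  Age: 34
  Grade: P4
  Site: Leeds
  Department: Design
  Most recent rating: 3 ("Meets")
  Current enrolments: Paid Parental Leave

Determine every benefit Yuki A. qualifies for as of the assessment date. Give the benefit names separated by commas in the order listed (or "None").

Dental Plan — status part-time ✓ (not excluded); service 15 weeks < 120 days ✗ → not eligible.
Employee Assistance Program — status part-time ✓; service 15 weeks ≥ 1 month (≈30 days) ✓; 16 hrs/wk < 32 ✗ → not eligible.
Stock Option Plan — service 15 weeks < 26 weeks ✗ → not eligible.
Retirement Savings Plan — service 15 weeks ≥ 90 days ✓; site Leeds ✗ (not Albany or Richmond) → not eligible.
401(k) Plan — status part-time ✓; service 15 weeks < 120 days ✗ → not eligible.
401(k) Company Match — dept Design ✓; service 15 weeks ≥ 45 days ✓; age 34 ≥ 18 ✓; not eligible for Retirement Savings Plan ✗ → not eligible.
Spot Bonus Program — status part-time ✗ (requires full-time) → not eligible.
Paid Parental Leave — status part-time ✓ (not excluded); service 15 weeks ≥ 45 days ✓; grade P4 ≥ P4 ✓ → eligible.
Flexible Spending Account — status part-time ✓ (not excluded); service 15 weeks ≥ 45 days ✓; dept Design ✗ → not eligible.

Paid Parental Leave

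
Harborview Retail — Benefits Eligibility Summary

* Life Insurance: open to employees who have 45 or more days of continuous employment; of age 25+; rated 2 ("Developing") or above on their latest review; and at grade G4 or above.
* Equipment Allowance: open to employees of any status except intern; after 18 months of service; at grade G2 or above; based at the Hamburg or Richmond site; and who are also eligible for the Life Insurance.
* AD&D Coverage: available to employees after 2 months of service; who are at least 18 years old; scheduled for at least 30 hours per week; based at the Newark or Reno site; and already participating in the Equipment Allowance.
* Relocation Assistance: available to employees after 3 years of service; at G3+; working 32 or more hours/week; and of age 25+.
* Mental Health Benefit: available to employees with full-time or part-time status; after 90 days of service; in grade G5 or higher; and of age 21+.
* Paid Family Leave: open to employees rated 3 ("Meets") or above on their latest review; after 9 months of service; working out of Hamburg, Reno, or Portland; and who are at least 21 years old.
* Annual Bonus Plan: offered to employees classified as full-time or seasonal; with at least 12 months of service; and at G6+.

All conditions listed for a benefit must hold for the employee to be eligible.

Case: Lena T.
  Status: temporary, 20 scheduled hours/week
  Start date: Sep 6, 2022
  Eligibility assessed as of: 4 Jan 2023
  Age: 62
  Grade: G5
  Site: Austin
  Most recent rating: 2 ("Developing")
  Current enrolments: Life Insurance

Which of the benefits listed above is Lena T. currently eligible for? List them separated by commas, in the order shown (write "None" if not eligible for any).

Life Insurance

Service from Sep 6, 2022 to 4 Jan 2023: 120 days.
Life Insurance — service 120 days ≥ 45 days ✓; age 62 ≥ 25 ✓; rating 2 ≥ 2 ✓; grade G5 ≥ G4 ✓ → eligible.
Equipment Allowance — status temporary ✓ (not excluded); service 120 days < 18 months (≈540 days) ✗ → not eligible.
AD&D Coverage — service 120 days ≥ 2 months (≈60 days) ✓; age 62 ≥ 18 ✓; 20 hrs/wk < 30 ✗ → not eligible.
Relocation Assistance — service 120 days < 3 years (≈1095 days) ✗ → not eligible.
Mental Health Benefit — status temporary ✗ (requires full-time or part-time) → not eligible.
Paid Family Leave — rating 2 < 3 ✗ → not eligible.
Annual Bonus Plan — status temporary ✗ (requires full-time or seasonal) → not eligible.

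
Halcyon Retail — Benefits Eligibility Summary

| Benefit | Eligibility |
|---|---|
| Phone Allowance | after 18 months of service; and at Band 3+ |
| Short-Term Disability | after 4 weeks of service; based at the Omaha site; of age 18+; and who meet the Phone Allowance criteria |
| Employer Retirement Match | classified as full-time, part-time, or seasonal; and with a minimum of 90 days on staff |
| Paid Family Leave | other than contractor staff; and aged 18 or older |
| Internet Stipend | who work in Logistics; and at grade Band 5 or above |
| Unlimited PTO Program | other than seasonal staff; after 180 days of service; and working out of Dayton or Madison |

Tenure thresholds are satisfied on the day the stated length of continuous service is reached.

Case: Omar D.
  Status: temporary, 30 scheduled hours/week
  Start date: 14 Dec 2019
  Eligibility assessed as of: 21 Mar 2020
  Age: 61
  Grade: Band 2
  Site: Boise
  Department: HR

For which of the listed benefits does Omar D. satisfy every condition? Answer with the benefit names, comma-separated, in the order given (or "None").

Paid Family Leave

Service from 14 Dec 2019 to 21 Mar 2020: 98 days.
Phone Allowance — service 98 days < 18 months (≈540 days) ✗ → not eligible.
Short-Term Disability — service 98 days ≥ 4 weeks (≈28 days) ✓; site Boise ✗ (not Omaha) → not eligible.
Employer Retirement Match — status temporary ✗ (requires full-time, part-time, or seasonal) → not eligible.
Paid Family Leave — status temporary ✓ (not excluded); age 61 ≥ 18 ✓ → eligible.
Internet Stipend — dept HR ✗ → not eligible.
Unlimited PTO Program — status temporary ✓ (not excluded); service 98 days < 180 days ✗ → not eligible.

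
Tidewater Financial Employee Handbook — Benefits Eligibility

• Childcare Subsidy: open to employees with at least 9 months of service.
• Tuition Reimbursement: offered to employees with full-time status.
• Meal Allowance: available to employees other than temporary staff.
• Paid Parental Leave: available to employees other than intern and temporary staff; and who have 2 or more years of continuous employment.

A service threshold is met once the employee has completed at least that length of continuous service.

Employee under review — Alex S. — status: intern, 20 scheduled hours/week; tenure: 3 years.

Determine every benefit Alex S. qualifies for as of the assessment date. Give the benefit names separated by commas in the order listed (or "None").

Childcare Subsidy, Meal Allowance

Childcare Subsidy — service 3 years ≥ 9 months (≈270 days) ✓ → eligible.
Tuition Reimbursement — status intern ✗ (requires full-time) → not eligible.
Meal Allowance — status intern ✓ (not excluded) → eligible.
Paid Parental Leave — status intern ✗ (excluded) → not eligible.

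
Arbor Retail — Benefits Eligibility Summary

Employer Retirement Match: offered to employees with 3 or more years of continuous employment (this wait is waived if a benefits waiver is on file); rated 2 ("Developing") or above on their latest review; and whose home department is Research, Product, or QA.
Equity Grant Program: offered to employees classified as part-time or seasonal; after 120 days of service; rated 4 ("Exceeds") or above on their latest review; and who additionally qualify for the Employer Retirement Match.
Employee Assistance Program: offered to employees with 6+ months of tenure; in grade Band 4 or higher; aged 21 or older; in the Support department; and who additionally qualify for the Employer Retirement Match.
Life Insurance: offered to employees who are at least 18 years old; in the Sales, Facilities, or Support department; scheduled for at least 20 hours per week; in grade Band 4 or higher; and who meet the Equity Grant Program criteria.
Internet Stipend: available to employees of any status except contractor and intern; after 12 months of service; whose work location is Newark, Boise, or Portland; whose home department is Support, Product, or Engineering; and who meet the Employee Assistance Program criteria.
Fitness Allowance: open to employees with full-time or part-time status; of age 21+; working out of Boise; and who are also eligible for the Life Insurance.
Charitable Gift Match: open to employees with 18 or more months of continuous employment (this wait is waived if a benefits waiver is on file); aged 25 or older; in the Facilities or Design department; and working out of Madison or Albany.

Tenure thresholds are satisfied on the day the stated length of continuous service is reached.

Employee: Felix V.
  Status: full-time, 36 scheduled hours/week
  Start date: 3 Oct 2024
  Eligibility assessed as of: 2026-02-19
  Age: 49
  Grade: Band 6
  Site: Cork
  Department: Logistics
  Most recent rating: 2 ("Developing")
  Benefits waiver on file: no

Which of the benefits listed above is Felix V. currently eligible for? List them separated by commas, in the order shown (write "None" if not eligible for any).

None

Service from 3 Oct 2024 to 2026-02-19: 504 days.
Employer Retirement Match — no waiver, service 504 days < 3 years (≈1095 days) ✗ → not eligible.
Equity Grant Program — status full-time ✗ (requires part-time or seasonal) → not eligible.
Employee Assistance Program — service 504 days ≥ 6 months (≈180 days) ✓; grade Band 6 ≥ Band 4 ✓; age 49 ≥ 21 ✓; dept Logistics ✗ → not eligible.
Life Insurance — age 49 ≥ 18 ✓; dept Logistics ✗ → not eligible.
Internet Stipend — status full-time ✓ (not excluded); service 504 days ≥ 12 months (≈360 days) ✓; site Cork ✗ (not Newark, Boise, or Portland) → not eligible.
Fitness Allowance — status full-time ✓; age 49 ≥ 21 ✓; site Cork ✗ (not Boise) → not eligible.
Charitable Gift Match — no waiver, service 504 days < 18 months (≈540 days) ✗ → not eligible.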